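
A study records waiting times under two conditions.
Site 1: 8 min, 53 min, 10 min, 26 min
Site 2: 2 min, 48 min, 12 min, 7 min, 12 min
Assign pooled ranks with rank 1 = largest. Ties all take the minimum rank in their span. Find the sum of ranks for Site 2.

Sorted (descending): 53, 48, 26, 12, 12, 10, 8, 7, 2
The 2 values of 12 occupy positions 4–5 → each gets rank 4.
Site 2 values → pooled ranks: 2→9, 48→2, 12→4, 7→8, 12→4
Rank sum = 9 + 2 + 4 + 8 + 4 = 27

27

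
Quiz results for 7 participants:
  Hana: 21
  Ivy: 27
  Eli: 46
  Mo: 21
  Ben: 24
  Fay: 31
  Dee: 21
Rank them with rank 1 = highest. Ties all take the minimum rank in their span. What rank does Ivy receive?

3

Sorted (descending): 46, 31, 27, 24, 21, 21, 21
The 3 values of 21 occupy positions 5–7 → each gets rank 5.
Ivy has value 27 → rank 3.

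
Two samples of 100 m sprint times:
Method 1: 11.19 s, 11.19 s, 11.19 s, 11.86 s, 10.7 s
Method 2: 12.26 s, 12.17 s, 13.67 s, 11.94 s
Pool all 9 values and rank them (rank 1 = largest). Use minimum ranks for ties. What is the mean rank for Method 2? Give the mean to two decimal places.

Sorted (descending): 13.67, 12.26, 12.17, 11.94, 11.86, 11.19, 11.19, 11.19, 10.7
The 3 values of 11.19 occupy positions 6–8 → each gets rank 6.
Method 2 values → pooled ranks: 12.26→2, 12.17→3, 13.67→1, 11.94→4
Mean rank = (2 + 3 + 1 + 4) / 4 = 2.50

2.50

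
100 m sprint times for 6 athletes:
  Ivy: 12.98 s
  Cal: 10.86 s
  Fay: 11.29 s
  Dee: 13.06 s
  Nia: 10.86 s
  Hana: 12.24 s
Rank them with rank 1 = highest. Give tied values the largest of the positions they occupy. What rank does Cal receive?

6

Sorted (descending): 13.06, 12.98, 12.24, 11.29, 10.86, 10.86
The 2 values of 10.86 occupy positions 5–6 → each gets rank 6.
Cal has value 10.86 s → rank 6.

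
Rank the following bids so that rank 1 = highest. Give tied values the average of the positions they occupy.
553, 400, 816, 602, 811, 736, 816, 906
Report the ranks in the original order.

7, 8, 2.5, 6, 4, 5, 2.5, 1

Sorted (descending): 906, 816, 816, 811, 736, 602, 553, 400
The 2 values of 816 occupy positions 2–3 → average rank (2+3)/2 = 2.5.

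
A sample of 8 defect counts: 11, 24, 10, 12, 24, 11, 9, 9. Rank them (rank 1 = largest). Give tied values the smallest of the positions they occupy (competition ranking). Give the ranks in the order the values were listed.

4, 1, 6, 3, 1, 4, 7, 7

Sorted (descending): 24, 24, 12, 11, 11, 10, 9, 9
The 2 values of 24 occupy positions 1–2 → each gets rank 1.
The 2 values of 11 occupy positions 4–5 → each gets rank 4.
The 2 values of 9 occupy positions 7–8 → each gets rank 7.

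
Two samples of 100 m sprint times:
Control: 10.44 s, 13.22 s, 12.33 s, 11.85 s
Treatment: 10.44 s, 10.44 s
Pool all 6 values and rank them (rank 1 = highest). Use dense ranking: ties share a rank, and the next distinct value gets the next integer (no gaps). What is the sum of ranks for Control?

10

Sorted (descending): 13.22, 12.33, 11.85, 10.44, 10.44, 10.44
The 3 values of 10.44 share dense rank 4.
Remaining distinct values take the next consecutive integers.
Control values → pooled ranks: 10.44→4, 13.22→1, 12.33→2, 11.85→3
Rank sum = 4 + 1 + 2 + 3 = 10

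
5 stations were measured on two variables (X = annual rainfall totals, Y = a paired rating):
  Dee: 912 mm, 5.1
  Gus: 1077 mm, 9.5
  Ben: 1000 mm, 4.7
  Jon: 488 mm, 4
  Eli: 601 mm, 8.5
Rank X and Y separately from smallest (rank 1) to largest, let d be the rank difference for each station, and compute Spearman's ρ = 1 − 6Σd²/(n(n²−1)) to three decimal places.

0.600

Ranks of variable 1: 3, 5, 4, 1, 2
Ranks of variable 2: 3, 5, 2, 1, 4
d = r₁ − r₂: 0, 0, 2, 0, -2
d²: 0, 0, 4, 0, 4; Σd² = 8
ρ = 1 − 6·8/(5·24) = 1 − 48/120 = 0.600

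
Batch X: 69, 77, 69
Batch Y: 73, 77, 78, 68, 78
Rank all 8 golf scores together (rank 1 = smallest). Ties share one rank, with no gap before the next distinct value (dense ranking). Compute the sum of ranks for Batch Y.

Sorted (ascending): 68, 69, 69, 73, 77, 77, 78, 78
The 2 values of 69 share dense rank 2.
The 2 values of 77 share dense rank 4.
The 2 values of 78 share dense rank 5.
Remaining distinct values take the next consecutive integers.
Batch Y values → pooled ranks: 73→3, 77→4, 78→5, 68→1, 78→5
Rank sum = 3 + 4 + 5 + 1 + 5 = 18

18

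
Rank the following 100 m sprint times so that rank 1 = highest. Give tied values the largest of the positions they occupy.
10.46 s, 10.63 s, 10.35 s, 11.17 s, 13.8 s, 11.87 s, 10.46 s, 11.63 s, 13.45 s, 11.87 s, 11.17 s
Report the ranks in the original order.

Sorted (descending): 13.8, 13.45, 11.87, 11.87, 11.63, 11.17, 11.17, 10.63, 10.46, 10.46, 10.35
The 2 values of 11.87 occupy positions 3–4 → each gets rank 4.
The 2 values of 11.17 occupy positions 6–7 → each gets rank 7.
The 2 values of 10.46 occupy positions 9–10 → each gets rank 10.

10, 8, 11, 7, 1, 4, 10, 5, 2, 4, 7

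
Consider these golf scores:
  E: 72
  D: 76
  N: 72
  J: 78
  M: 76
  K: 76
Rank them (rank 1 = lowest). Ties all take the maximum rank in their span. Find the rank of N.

Sorted (ascending): 72, 72, 76, 76, 76, 78
The 2 values of 72 occupy positions 1–2 → each gets rank 2.
The 3 values of 76 occupy positions 3–5 → each gets rank 5.
N has value 72 → rank 2.

2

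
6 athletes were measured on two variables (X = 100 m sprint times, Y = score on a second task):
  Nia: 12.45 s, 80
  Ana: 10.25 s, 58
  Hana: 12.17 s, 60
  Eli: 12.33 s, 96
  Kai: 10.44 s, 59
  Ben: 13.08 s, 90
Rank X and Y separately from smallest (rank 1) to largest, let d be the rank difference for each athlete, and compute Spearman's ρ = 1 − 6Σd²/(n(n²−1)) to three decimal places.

Ranks of variable 1: 5, 1, 3, 4, 2, 6
Ranks of variable 2: 4, 1, 3, 6, 2, 5
d = r₁ − r₂: 1, 0, 0, -2, 0, 1
d²: 1, 0, 0, 4, 0, 1; Σd² = 6
ρ = 1 − 6·6/(6·35) = 1 − 36/210 = 0.829

0.829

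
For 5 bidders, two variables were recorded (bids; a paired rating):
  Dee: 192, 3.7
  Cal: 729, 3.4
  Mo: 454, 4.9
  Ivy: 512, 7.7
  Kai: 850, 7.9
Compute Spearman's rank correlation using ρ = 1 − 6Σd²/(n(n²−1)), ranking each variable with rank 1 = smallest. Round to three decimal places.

0.400

Ranks of variable 1: 1, 4, 2, 3, 5
Ranks of variable 2: 2, 1, 3, 4, 5
d = r₁ − r₂: -1, 3, -1, -1, 0
d²: 1, 9, 1, 1, 0; Σd² = 12
ρ = 1 − 6·12/(5·24) = 1 − 72/120 = 0.400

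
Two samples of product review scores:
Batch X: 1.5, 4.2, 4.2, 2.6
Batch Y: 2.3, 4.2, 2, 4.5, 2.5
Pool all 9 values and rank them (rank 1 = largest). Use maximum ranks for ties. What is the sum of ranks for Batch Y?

Sorted (descending): 4.5, 4.2, 4.2, 4.2, 2.6, 2.5, 2.3, 2, 1.5
The 3 values of 4.2 occupy positions 2–4 → each gets rank 4.
Batch Y values → pooled ranks: 2.3→7, 4.2→4, 2→8, 4.5→1, 2.5→6
Rank sum = 7 + 4 + 8 + 1 + 6 = 26

26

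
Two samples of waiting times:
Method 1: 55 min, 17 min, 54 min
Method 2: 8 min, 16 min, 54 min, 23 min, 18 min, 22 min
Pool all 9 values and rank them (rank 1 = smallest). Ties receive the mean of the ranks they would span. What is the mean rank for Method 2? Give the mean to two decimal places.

4.25

Sorted (ascending): 8, 16, 17, 18, 22, 23, 54, 54, 55
The 2 values of 54 occupy positions 7–8 → average rank (7+8)/2 = 7.5.
Method 2 values → pooled ranks: 8→1, 16→2, 54→7.5, 23→6, 18→4, 22→5
Mean rank = (1 + 2 + 7.5 + 6 + 4 + 5) / 6 = 4.25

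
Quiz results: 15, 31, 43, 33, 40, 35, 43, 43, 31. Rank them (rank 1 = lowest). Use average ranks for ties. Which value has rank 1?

15

Sorted (ascending): 15, 31, 31, 33, 35, 40, 43, 43, 43
The 2 values of 31 occupy positions 2–3 → average rank (2+3)/2 = 2.5.
The 3 values of 43 occupy positions 7–9 → average rank 8.
Rank 1 → value 15.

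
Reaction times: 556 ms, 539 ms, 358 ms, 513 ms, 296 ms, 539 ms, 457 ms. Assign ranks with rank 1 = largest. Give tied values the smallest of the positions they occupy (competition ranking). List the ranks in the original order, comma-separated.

Sorted (descending): 556, 539, 539, 513, 457, 358, 296
The 2 values of 539 occupy positions 2–3 → each gets rank 2.

1, 2, 6, 4, 7, 2, 5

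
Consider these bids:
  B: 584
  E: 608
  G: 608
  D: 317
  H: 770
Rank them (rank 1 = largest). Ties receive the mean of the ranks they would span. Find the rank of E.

2.5

Sorted (descending): 770, 608, 608, 584, 317
The 2 values of 608 occupy positions 2–3 → average rank (2+3)/2 = 2.5.
E has value 608 → rank 2.5.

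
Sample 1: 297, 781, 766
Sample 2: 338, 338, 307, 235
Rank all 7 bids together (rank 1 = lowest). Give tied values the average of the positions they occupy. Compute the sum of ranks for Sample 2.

Sorted (ascending): 235, 297, 307, 338, 338, 766, 781
The 2 values of 338 occupy positions 4–5 → average rank (4+5)/2 = 4.5.
Sample 2 values → pooled ranks: 338→4.5, 338→4.5, 307→3, 235→1
Rank sum = 4.5 + 4.5 + 3 + 1 = 13

13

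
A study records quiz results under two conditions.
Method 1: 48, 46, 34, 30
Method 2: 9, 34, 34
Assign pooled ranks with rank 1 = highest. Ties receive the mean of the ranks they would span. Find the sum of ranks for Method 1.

Sorted (descending): 48, 46, 34, 34, 34, 30, 9
The 3 values of 34 occupy positions 3–5 → average rank 4.
Method 1 values → pooled ranks: 48→1, 46→2, 34→4, 30→6
Rank sum = 1 + 2 + 4 + 6 = 13

13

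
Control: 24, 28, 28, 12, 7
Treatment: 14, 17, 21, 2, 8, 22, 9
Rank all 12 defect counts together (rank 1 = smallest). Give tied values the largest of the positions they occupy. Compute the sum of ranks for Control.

41

Sorted (ascending): 2, 7, 8, 9, 12, 14, 17, 21, 22, 24, 28, 28
The 2 values of 28 occupy positions 11–12 → each gets rank 12.
Control values → pooled ranks: 24→10, 28→12, 28→12, 12→5, 7→2
Rank sum = 10 + 12 + 12 + 5 + 2 = 41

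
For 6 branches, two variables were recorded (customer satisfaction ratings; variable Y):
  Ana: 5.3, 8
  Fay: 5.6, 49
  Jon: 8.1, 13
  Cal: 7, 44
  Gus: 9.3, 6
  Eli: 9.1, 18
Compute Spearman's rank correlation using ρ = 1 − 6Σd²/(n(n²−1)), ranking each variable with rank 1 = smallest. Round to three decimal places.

Ranks of variable 1: 1, 2, 4, 3, 6, 5
Ranks of variable 2: 2, 6, 3, 5, 1, 4
d = r₁ − r₂: -1, -4, 1, -2, 5, 1
d²: 1, 16, 1, 4, 25, 1; Σd² = 48
ρ = 1 − 6·48/(6·35) = 1 − 288/210 = -0.371

-0.371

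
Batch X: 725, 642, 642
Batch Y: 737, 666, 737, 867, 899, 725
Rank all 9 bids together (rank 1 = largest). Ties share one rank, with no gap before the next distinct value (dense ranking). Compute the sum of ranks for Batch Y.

18

Sorted (descending): 899, 867, 737, 737, 725, 725, 666, 642, 642
The 2 values of 737 share dense rank 3.
The 2 values of 725 share dense rank 4.
The 2 values of 642 share dense rank 6.
Remaining distinct values take the next consecutive integers.
Batch Y values → pooled ranks: 737→3, 666→5, 737→3, 867→2, 899→1, 725→4
Rank sum = 3 + 5 + 3 + 2 + 1 + 4 = 18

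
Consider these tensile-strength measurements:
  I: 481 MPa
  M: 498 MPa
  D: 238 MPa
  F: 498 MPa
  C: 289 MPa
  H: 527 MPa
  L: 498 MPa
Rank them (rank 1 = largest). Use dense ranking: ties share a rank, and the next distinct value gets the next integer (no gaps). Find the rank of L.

Sorted (descending): 527, 498, 498, 498, 481, 289, 238
The 3 values of 498 share dense rank 2.
Remaining distinct values take the next consecutive integers.
L has value 498 MPa → rank 2.

2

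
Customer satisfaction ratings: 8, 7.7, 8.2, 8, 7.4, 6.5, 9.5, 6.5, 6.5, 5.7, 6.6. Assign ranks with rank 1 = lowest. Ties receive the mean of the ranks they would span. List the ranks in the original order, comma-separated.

Sorted (ascending): 5.7, 6.5, 6.5, 6.5, 6.6, 7.4, 7.7, 8, 8, 8.2, 9.5
The 3 values of 6.5 occupy positions 2–4 → average rank 3.
The 2 values of 8 occupy positions 8–9 → average rank (8+9)/2 = 8.5.

8.5, 7, 10, 8.5, 6, 3, 11, 3, 3, 1, 5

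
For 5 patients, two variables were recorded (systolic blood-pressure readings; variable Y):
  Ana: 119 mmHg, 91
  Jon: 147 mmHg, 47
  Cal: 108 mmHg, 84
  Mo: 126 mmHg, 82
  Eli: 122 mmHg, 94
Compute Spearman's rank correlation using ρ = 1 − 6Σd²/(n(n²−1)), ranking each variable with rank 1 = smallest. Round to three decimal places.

Ranks of variable 1: 2, 5, 1, 4, 3
Ranks of variable 2: 4, 1, 3, 2, 5
d = r₁ − r₂: -2, 4, -2, 2, -2
d²: 4, 16, 4, 4, 4; Σd² = 32
ρ = 1 − 6·32/(5·24) = 1 − 192/120 = -0.600

-0.600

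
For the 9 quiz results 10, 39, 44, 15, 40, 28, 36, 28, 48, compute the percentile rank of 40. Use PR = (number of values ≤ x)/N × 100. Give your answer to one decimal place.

N = 9.
Strictly below 40: 6. Equal to 40: 1.
PR = 7/9 × 100 = 77.8

77.8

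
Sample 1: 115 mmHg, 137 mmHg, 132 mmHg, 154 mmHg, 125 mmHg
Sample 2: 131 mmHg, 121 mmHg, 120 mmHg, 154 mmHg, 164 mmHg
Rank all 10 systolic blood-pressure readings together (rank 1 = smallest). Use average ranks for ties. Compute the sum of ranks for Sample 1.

Sorted (ascending): 115, 120, 121, 125, 131, 132, 137, 154, 154, 164
The 2 values of 154 occupy positions 8–9 → average rank (8+9)/2 = 8.5.
Sample 1 values → pooled ranks: 115→1, 137→7, 132→6, 154→8.5, 125→4
Rank sum = 1 + 7 + 6 + 8.5 + 4 = 26.5

26.5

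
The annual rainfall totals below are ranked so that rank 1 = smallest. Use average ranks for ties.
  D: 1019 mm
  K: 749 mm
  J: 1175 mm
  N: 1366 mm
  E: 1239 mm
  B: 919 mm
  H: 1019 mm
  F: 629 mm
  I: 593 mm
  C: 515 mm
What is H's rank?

6.5

Sorted (ascending): 515, 593, 629, 749, 919, 1019, 1019, 1175, 1239, 1366
The 2 values of 1019 occupy positions 6–7 → average rank (6+7)/2 = 6.5.
H has value 1019 mm → rank 6.5.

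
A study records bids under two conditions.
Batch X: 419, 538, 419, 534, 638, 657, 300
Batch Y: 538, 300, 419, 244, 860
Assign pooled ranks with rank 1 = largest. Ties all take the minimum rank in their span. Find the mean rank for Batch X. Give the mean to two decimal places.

Sorted (descending): 860, 657, 638, 538, 538, 534, 419, 419, 419, 300, 300, 244
The 2 values of 538 occupy positions 4–5 → each gets rank 4.
The 3 values of 419 occupy positions 7–9 → each gets rank 7.
The 2 values of 300 occupy positions 10–11 → each gets rank 10.
Batch X values → pooled ranks: 419→7, 538→4, 419→7, 534→6, 638→3, 657→2, 300→10
Mean rank = (7 + 4 + 7 + 6 + 3 + 2 + 10) / 7 = 5.57

5.57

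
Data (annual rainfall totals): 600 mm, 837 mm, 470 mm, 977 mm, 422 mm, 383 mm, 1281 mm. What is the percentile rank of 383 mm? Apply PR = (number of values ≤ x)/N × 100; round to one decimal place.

14.3

N = 7.
Strictly below 383: 0. Equal to 383: 1.
PR = 1/7 × 100 = 14.3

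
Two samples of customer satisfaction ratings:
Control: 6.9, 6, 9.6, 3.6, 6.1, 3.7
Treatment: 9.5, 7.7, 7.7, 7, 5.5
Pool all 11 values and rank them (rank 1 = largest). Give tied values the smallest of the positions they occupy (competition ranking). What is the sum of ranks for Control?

43

Sorted (descending): 9.6, 9.5, 7.7, 7.7, 7, 6.9, 6.1, 6, 5.5, 3.7, 3.6
The 2 values of 7.7 occupy positions 3–4 → each gets rank 3.
Control values → pooled ranks: 6.9→6, 6→8, 9.6→1, 3.6→11, 6.1→7, 3.7→10
Rank sum = 6 + 8 + 1 + 11 + 7 + 10 = 43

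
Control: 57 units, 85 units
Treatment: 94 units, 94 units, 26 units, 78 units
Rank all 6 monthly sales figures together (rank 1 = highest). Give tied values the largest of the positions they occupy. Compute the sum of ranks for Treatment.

Sorted (descending): 94, 94, 85, 78, 57, 26
The 2 values of 94 occupy positions 1–2 → each gets rank 2.
Treatment values → pooled ranks: 94→2, 94→2, 26→6, 78→4
Rank sum = 2 + 2 + 6 + 4 = 14

14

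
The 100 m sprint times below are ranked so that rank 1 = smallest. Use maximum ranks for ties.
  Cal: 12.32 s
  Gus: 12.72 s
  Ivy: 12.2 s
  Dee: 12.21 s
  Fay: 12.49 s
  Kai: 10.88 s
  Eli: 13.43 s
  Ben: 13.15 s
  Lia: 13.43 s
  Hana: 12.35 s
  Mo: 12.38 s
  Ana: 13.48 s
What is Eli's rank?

Sorted (ascending): 10.88, 12.2, 12.21, 12.32, 12.35, 12.38, 12.49, 12.72, 13.15, 13.43, 13.43, 13.48
The 2 values of 13.43 occupy positions 10–11 → each gets rank 11.
Eli has value 13.43 s → rank 11.

11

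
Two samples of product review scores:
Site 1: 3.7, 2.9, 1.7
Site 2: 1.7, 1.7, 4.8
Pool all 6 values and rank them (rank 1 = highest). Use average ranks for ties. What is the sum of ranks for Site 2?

11

Sorted (descending): 4.8, 3.7, 2.9, 1.7, 1.7, 1.7
The 3 values of 1.7 occupy positions 4–6 → average rank 5.
Site 2 values → pooled ranks: 1.7→5, 1.7→5, 4.8→1
Rank sum = 5 + 5 + 1 = 11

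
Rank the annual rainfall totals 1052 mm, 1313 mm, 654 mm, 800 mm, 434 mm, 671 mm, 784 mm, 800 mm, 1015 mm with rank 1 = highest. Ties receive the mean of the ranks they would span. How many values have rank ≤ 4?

Sorted (descending): 1313, 1052, 1015, 800, 800, 784, 671, 654, 434
The 2 values of 800 occupy positions 4–5 → average rank (4+5)/2 = 4.5.
Ranks ≤ 4: {1, 2, 3} → 3 values.

3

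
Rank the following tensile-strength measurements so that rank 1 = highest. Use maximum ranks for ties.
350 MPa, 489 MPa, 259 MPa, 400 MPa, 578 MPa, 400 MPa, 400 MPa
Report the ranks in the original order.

6, 2, 7, 5, 1, 5, 5

Sorted (descending): 578, 489, 400, 400, 400, 350, 259
The 3 values of 400 occupy positions 3–5 → each gets rank 5.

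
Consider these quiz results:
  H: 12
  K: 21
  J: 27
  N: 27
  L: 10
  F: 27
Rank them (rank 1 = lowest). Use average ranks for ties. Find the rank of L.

1

Sorted (ascending): 10, 12, 21, 27, 27, 27
The 3 values of 27 occupy positions 4–6 → average rank 5.
L has value 10 → rank 1.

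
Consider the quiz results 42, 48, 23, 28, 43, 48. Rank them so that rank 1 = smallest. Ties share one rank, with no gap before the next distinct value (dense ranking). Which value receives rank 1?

23

Sorted (ascending): 23, 28, 42, 43, 48, 48
The 2 values of 48 share dense rank 5.
Remaining distinct values take the next consecutive integers.
Rank 1 → value 23.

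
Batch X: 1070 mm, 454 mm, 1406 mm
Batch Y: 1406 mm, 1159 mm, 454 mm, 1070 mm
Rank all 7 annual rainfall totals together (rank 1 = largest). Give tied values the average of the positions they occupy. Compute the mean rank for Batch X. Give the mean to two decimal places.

4.17

Sorted (descending): 1406, 1406, 1159, 1070, 1070, 454, 454
The 2 values of 1406 occupy positions 1–2 → average rank (1+2)/2 = 1.5.
The 2 values of 1070 occupy positions 4–5 → average rank (4+5)/2 = 4.5.
The 2 values of 454 occupy positions 6–7 → average rank (6+7)/2 = 6.5.
Batch X values → pooled ranks: 1070→4.5, 454→6.5, 1406→1.5
Mean rank = (4.5 + 6.5 + 1.5) / 3 = 4.17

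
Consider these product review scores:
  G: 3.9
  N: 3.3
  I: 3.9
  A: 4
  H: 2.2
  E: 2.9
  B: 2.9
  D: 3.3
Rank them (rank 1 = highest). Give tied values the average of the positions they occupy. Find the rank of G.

2.5

Sorted (descending): 4, 3.9, 3.9, 3.3, 3.3, 2.9, 2.9, 2.2
The 2 values of 3.9 occupy positions 2–3 → average rank (2+3)/2 = 2.5.
The 2 values of 3.3 occupy positions 4–5 → average rank (4+5)/2 = 4.5.
The 2 values of 2.9 occupy positions 6–7 → average rank (6+7)/2 = 6.5.
G has value 3.9 → rank 2.5.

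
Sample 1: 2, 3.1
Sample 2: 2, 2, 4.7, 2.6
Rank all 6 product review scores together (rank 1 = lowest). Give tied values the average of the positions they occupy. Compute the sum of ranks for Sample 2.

Sorted (ascending): 2, 2, 2, 2.6, 3.1, 4.7
The 3 values of 2 occupy positions 1–3 → average rank 2.
Sample 2 values → pooled ranks: 2→2, 2→2, 4.7→6, 2.6→4
Rank sum = 2 + 2 + 6 + 4 = 14

14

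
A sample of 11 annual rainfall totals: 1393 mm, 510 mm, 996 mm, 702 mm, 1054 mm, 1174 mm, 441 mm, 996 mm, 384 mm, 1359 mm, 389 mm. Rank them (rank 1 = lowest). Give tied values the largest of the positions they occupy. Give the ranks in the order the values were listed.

Sorted (ascending): 384, 389, 441, 510, 702, 996, 996, 1054, 1174, 1359, 1393
The 2 values of 996 occupy positions 6–7 → each gets rank 7.

11, 4, 7, 5, 8, 9, 3, 7, 1, 10, 2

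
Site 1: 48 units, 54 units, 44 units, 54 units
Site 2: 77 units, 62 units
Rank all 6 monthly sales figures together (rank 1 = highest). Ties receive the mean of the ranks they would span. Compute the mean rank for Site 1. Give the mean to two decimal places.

Sorted (descending): 77, 62, 54, 54, 48, 44
The 2 values of 54 occupy positions 3–4 → average rank (3+4)/2 = 3.5.
Site 1 values → pooled ranks: 48→5, 54→3.5, 44→6, 54→3.5
Mean rank = (5 + 3.5 + 6 + 3.5) / 4 = 4.50

4.50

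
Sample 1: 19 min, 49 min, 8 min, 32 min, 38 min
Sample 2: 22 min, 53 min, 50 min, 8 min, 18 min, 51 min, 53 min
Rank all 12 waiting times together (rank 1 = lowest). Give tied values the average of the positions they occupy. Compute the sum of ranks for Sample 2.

Sorted (ascending): 8, 8, 18, 19, 22, 32, 38, 49, 50, 51, 53, 53
The 2 values of 8 occupy positions 1–2 → average rank (1+2)/2 = 1.5.
The 2 values of 53 occupy positions 11–12 → average rank (11+12)/2 = 11.5.
Sample 2 values → pooled ranks: 22→5, 53→11.5, 50→9, 8→1.5, 18→3, 51→10, 53→11.5
Rank sum = 5 + 11.5 + 9 + 1.5 + 3 + 10 + 11.5 = 51.5

51.5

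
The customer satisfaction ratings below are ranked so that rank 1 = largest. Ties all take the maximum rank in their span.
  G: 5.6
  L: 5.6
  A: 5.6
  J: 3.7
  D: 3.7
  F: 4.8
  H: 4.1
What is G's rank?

3

Sorted (descending): 5.6, 5.6, 5.6, 4.8, 4.1, 3.7, 3.7
The 3 values of 5.6 occupy positions 1–3 → each gets rank 3.
The 2 values of 3.7 occupy positions 6–7 → each gets rank 7.
G has value 5.6 → rank 3.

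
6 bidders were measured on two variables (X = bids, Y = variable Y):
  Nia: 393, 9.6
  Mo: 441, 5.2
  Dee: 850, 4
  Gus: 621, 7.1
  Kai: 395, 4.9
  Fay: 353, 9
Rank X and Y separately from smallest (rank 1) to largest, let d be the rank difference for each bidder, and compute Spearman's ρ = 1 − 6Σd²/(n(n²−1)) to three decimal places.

Ranks of variable 1: 2, 4, 6, 5, 3, 1
Ranks of variable 2: 6, 3, 1, 4, 2, 5
d = r₁ − r₂: -4, 1, 5, 1, 1, -4
d²: 16, 1, 25, 1, 1, 16; Σd² = 60
ρ = 1 − 6·60/(6·35) = 1 − 360/210 = -0.714

-0.714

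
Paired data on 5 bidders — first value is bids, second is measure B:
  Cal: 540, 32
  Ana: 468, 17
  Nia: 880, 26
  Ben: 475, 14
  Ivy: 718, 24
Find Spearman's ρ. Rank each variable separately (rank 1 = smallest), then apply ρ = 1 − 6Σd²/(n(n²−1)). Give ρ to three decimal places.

Ranks of variable 1: 3, 1, 5, 2, 4
Ranks of variable 2: 5, 2, 4, 1, 3
d = r₁ − r₂: -2, -1, 1, 1, 1
d²: 4, 1, 1, 1, 1; Σd² = 8
ρ = 1 − 6·8/(5·24) = 1 − 48/120 = 0.600

0.600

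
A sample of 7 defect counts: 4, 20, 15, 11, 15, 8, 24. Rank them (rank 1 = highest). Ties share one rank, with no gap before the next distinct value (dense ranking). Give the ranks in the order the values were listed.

6, 2, 3, 4, 3, 5, 1

Sorted (descending): 24, 20, 15, 15, 11, 8, 4
The 2 values of 15 share dense rank 3.
Remaining distinct values take the next consecutive integers.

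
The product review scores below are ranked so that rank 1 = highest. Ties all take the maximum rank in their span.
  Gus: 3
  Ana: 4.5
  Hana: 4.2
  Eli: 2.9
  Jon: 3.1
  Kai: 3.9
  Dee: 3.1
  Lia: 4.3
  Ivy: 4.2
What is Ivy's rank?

Sorted (descending): 4.5, 4.3, 4.2, 4.2, 3.9, 3.1, 3.1, 3, 2.9
The 2 values of 4.2 occupy positions 3–4 → each gets rank 4.
The 2 values of 3.1 occupy positions 6–7 → each gets rank 7.
Ivy has value 4.2 → rank 4.

4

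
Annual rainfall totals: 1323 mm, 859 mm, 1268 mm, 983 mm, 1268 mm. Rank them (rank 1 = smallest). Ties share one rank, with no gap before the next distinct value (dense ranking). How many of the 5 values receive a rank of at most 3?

4

Sorted (ascending): 859, 983, 1268, 1268, 1323
The 2 values of 1268 share dense rank 3.
Remaining distinct values take the next consecutive integers.
Ranks ≤ 3: {1, 2, 3, 3} → 4 values.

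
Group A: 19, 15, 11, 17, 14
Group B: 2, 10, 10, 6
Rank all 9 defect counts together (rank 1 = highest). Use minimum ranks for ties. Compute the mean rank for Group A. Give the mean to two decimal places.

Sorted (descending): 19, 17, 15, 14, 11, 10, 10, 6, 2
The 2 values of 10 occupy positions 6–7 → each gets rank 6.
Group A values → pooled ranks: 19→1, 15→3, 11→5, 17→2, 14→4
Mean rank = (1 + 3 + 5 + 2 + 4) / 5 = 3.00

3.00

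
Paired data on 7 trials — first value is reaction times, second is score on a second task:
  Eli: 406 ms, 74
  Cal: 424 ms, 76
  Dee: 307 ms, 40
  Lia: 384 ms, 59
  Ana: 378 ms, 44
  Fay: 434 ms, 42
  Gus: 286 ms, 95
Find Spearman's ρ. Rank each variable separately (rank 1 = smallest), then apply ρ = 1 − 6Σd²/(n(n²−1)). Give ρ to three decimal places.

Ranks of variable 1: 5, 6, 2, 4, 3, 7, 1
Ranks of variable 2: 5, 6, 1, 4, 3, 2, 7
d = r₁ − r₂: 0, 0, 1, 0, 0, 5, -6
d²: 0, 0, 1, 0, 0, 25, 36; Σd² = 62
ρ = 1 − 6·62/(7·48) = 1 − 372/336 = -0.107

-0.107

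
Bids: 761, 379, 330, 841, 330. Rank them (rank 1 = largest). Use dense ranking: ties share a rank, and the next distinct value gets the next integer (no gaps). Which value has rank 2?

Sorted (descending): 841, 761, 379, 330, 330
The 2 values of 330 share dense rank 4.
Remaining distinct values take the next consecutive integers.
Rank 2 → value 761.

761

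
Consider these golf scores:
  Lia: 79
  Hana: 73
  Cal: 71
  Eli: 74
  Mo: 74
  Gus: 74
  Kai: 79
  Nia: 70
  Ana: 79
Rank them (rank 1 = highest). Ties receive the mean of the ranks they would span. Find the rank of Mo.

5

Sorted (descending): 79, 79, 79, 74, 74, 74, 73, 71, 70
The 3 values of 79 occupy positions 1–3 → average rank 2.
The 3 values of 74 occupy positions 4–6 → average rank 5.
Mo has value 74 → rank 5.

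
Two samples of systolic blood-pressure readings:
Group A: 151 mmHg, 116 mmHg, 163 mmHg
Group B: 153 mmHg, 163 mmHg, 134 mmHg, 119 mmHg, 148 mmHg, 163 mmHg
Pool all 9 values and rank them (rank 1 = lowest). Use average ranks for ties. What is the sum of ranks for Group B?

31

Sorted (ascending): 116, 119, 134, 148, 151, 153, 163, 163, 163
The 3 values of 163 occupy positions 7–9 → average rank 8.
Group B values → pooled ranks: 153→6, 163→8, 134→3, 119→2, 148→4, 163→8
Rank sum = 6 + 8 + 3 + 2 + 4 + 8 = 31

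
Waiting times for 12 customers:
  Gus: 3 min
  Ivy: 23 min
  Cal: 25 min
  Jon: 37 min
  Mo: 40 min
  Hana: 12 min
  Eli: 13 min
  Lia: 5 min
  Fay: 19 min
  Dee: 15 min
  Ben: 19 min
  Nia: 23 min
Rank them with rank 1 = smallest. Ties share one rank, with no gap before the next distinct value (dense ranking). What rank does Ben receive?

6

Sorted (ascending): 3, 5, 12, 13, 15, 19, 19, 23, 23, 25, 37, 40
The 2 values of 19 share dense rank 6.
The 2 values of 23 share dense rank 7.
Remaining distinct values take the next consecutive integers.
Ben has value 19 min → rank 6.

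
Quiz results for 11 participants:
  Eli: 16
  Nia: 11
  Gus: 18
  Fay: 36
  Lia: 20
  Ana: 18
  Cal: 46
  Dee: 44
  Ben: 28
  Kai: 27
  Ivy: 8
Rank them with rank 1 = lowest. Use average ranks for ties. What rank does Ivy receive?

Sorted (ascending): 8, 11, 16, 18, 18, 20, 27, 28, 36, 44, 46
The 2 values of 18 occupy positions 4–5 → average rank (4+5)/2 = 4.5.
Ivy has value 8 → rank 1.

1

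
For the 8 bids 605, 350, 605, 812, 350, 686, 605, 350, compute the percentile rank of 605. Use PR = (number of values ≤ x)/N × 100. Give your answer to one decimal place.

N = 8.
Strictly below 605: 3. Equal to 605: 3.
PR = 6/8 × 100 = 75.0

75.0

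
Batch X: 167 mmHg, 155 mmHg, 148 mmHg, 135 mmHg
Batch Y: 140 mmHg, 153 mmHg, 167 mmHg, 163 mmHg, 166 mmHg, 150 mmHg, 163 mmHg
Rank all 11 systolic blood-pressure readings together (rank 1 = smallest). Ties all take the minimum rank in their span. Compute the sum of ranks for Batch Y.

44

Sorted (ascending): 135, 140, 148, 150, 153, 155, 163, 163, 166, 167, 167
The 2 values of 163 occupy positions 7–8 → each gets rank 7.
The 2 values of 167 occupy positions 10–11 → each gets rank 10.
Batch Y values → pooled ranks: 140→2, 153→5, 167→10, 163→7, 166→9, 150→4, 163→7
Rank sum = 2 + 5 + 10 + 7 + 9 + 4 + 7 = 44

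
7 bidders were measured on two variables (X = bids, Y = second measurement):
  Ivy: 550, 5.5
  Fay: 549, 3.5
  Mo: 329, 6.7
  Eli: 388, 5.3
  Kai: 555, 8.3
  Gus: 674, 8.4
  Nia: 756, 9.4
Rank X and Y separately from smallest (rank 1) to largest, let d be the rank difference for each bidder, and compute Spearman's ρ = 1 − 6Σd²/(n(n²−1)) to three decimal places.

0.750

Ranks of variable 1: 4, 3, 1, 2, 5, 6, 7
Ranks of variable 2: 3, 1, 4, 2, 5, 6, 7
d = r₁ − r₂: 1, 2, -3, 0, 0, 0, 0
d²: 1, 4, 9, 0, 0, 0, 0; Σd² = 14
ρ = 1 − 6·14/(7·48) = 1 − 84/336 = 0.750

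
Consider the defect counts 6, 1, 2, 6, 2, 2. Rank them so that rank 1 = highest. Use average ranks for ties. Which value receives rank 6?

1

Sorted (descending): 6, 6, 2, 2, 2, 1
The 2 values of 6 occupy positions 1–2 → average rank (1+2)/2 = 1.5.
The 3 values of 2 occupy positions 3–5 → average rank 4.
Rank 6 → value 1.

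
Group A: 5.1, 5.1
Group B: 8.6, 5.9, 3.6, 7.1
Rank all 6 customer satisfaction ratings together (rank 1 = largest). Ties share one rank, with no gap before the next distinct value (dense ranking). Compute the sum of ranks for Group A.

8

Sorted (descending): 8.6, 7.1, 5.9, 5.1, 5.1, 3.6
The 2 values of 5.1 share dense rank 4.
Remaining distinct values take the next consecutive integers.
Group A values → pooled ranks: 5.1→4, 5.1→4
Rank sum = 4 + 4 = 8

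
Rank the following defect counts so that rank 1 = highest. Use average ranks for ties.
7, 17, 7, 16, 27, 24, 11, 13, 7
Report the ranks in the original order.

Sorted (descending): 27, 24, 17, 16, 13, 11, 7, 7, 7
The 3 values of 7 occupy positions 7–9 → average rank 8.

8, 3, 8, 4, 1, 2, 6, 5, 8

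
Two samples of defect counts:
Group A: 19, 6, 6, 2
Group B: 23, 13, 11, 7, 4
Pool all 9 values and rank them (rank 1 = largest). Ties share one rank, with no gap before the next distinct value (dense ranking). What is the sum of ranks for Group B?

20

Sorted (descending): 23, 19, 13, 11, 7, 6, 6, 4, 2
The 2 values of 6 share dense rank 6.
Remaining distinct values take the next consecutive integers.
Group B values → pooled ranks: 23→1, 13→3, 11→4, 7→5, 4→7
Rank sum = 1 + 3 + 4 + 5 + 7 = 20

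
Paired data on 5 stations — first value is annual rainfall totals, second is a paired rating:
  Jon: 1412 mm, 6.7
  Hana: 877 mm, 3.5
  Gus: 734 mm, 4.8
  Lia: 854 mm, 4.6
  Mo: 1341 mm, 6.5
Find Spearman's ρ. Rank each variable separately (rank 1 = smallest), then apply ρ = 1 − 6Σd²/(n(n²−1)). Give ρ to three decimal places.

Ranks of variable 1: 5, 3, 1, 2, 4
Ranks of variable 2: 5, 1, 3, 2, 4
d = r₁ − r₂: 0, 2, -2, 0, 0
d²: 0, 4, 4, 0, 0; Σd² = 8
ρ = 1 − 6·8/(5·24) = 1 − 48/120 = 0.600

0.600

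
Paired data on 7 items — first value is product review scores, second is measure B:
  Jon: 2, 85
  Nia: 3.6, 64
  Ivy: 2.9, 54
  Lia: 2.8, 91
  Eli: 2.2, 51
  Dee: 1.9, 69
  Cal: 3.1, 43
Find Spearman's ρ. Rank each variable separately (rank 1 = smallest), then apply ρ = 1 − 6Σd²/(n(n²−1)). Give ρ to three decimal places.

Ranks of variable 1: 2, 7, 5, 4, 3, 1, 6
Ranks of variable 2: 6, 4, 3, 7, 2, 5, 1
d = r₁ − r₂: -4, 3, 2, -3, 1, -4, 5
d²: 16, 9, 4, 9, 1, 16, 25; Σd² = 80
ρ = 1 − 6·80/(7·48) = 1 − 480/336 = -0.429

-0.429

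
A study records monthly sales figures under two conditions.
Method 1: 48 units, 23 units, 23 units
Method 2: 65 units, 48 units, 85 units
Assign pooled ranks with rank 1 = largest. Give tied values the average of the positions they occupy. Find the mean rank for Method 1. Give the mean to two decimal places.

Sorted (descending): 85, 65, 48, 48, 23, 23
The 2 values of 48 occupy positions 3–4 → average rank (3+4)/2 = 3.5.
The 2 values of 23 occupy positions 5–6 → average rank (5+6)/2 = 5.5.
Method 1 values → pooled ranks: 48→3.5, 23→5.5, 23→5.5
Mean rank = (3.5 + 5.5 + 5.5) / 3 = 4.83

4.83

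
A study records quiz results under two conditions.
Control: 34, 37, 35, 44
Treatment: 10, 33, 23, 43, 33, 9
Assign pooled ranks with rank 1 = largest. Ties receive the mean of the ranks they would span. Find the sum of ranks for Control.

13

Sorted (descending): 44, 43, 37, 35, 34, 33, 33, 23, 10, 9
The 2 values of 33 occupy positions 6–7 → average rank (6+7)/2 = 6.5.
Control values → pooled ranks: 34→5, 37→3, 35→4, 44→1
Rank sum = 5 + 3 + 4 + 1 = 13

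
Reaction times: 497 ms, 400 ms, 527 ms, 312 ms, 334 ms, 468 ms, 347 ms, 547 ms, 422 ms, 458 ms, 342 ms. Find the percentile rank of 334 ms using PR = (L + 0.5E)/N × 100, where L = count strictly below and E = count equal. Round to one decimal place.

N = 11.
Strictly below 334: 1. Equal to 334: 1.
PR = (1 + 0.5·1)/11 × 100 = 13.6

13.6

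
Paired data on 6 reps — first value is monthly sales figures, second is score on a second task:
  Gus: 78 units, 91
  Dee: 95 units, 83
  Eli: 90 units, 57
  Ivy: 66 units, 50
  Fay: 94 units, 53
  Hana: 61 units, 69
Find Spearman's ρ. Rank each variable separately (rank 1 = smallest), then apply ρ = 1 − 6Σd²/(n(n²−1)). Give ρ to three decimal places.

Ranks of variable 1: 3, 6, 4, 2, 5, 1
Ranks of variable 2: 6, 5, 3, 1, 2, 4
d = r₁ − r₂: -3, 1, 1, 1, 3, -3
d²: 9, 1, 1, 1, 9, 9; Σd² = 30
ρ = 1 − 6·30/(6·35) = 1 − 180/210 = 0.143

0.143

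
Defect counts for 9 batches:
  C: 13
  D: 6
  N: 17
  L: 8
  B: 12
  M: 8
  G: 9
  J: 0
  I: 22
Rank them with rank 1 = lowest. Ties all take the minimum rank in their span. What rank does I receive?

Sorted (ascending): 0, 6, 8, 8, 9, 12, 13, 17, 22
The 2 values of 8 occupy positions 3–4 → each gets rank 3.
I has value 22 → rank 9.

9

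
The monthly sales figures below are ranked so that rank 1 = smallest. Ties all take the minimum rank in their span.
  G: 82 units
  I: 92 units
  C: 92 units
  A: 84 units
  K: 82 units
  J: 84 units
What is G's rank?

Sorted (ascending): 82, 82, 84, 84, 92, 92
The 2 values of 82 occupy positions 1–2 → each gets rank 1.
The 2 values of 84 occupy positions 3–4 → each gets rank 3.
The 2 values of 92 occupy positions 5–6 → each gets rank 5.
G has value 82 units → rank 1.

1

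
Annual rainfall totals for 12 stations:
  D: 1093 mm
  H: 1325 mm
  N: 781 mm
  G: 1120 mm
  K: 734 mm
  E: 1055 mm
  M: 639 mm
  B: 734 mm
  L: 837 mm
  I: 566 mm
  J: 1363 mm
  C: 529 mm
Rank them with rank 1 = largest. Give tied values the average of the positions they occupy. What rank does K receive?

Sorted (descending): 1363, 1325, 1120, 1093, 1055, 837, 781, 734, 734, 639, 566, 529
The 2 values of 734 occupy positions 8–9 → average rank (8+9)/2 = 8.5.
K has value 734 mm → rank 8.5.

8.5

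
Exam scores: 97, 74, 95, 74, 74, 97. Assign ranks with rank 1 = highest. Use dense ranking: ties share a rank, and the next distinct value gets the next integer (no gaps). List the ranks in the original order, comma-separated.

1, 3, 2, 3, 3, 1

Sorted (descending): 97, 97, 95, 74, 74, 74
The 2 values of 97 share dense rank 1.
The 3 values of 74 share dense rank 3.
Remaining distinct values take the next consecutive integers.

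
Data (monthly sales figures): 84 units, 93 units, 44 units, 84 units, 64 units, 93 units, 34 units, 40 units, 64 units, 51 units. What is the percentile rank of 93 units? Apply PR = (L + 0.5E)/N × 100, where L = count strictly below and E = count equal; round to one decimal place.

90.0

N = 10.
Strictly below 93: 8. Equal to 93: 2.
PR = (8 + 0.5·2)/10 × 100 = 90.0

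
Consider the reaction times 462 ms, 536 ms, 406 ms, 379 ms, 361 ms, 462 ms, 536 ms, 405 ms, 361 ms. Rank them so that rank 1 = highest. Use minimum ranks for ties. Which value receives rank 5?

Sorted (descending): 536, 536, 462, 462, 406, 405, 379, 361, 361
The 2 values of 536 occupy positions 1–2 → each gets rank 1.
The 2 values of 462 occupy positions 3–4 → each gets rank 3.
The 2 values of 361 occupy positions 8–9 → each gets rank 8.
Rank 5 → value 406.

406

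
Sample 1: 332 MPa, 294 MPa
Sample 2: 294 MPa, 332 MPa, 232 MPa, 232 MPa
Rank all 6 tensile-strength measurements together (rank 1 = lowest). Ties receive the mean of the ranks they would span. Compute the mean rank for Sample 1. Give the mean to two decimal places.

Sorted (ascending): 232, 232, 294, 294, 332, 332
The 2 values of 232 occupy positions 1–2 → average rank (1+2)/2 = 1.5.
The 2 values of 294 occupy positions 3–4 → average rank (3+4)/2 = 3.5.
The 2 values of 332 occupy positions 5–6 → average rank (5+6)/2 = 5.5.
Sample 1 values → pooled ranks: 332→5.5, 294→3.5
Mean rank = (5.5 + 3.5) / 2 = 4.50

4.50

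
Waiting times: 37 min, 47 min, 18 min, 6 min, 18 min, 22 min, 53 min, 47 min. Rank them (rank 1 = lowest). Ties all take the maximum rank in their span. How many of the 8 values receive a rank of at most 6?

5

Sorted (ascending): 6, 18, 18, 22, 37, 47, 47, 53
The 2 values of 18 occupy positions 2–3 → each gets rank 3.
The 2 values of 47 occupy positions 6–7 → each gets rank 7.
Ranks ≤ 6: {1, 3, 3, 4, 5} → 5 values.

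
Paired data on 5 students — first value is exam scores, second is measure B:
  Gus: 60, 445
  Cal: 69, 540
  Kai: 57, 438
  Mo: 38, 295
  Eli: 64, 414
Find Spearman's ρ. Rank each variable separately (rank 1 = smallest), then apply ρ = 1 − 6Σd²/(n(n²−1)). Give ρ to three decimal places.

0.700

Ranks of variable 1: 3, 5, 2, 1, 4
Ranks of variable 2: 4, 5, 3, 1, 2
d = r₁ − r₂: -1, 0, -1, 0, 2
d²: 1, 0, 1, 0, 4; Σd² = 6
ρ = 1 − 6·6/(5·24) = 1 − 36/120 = 0.700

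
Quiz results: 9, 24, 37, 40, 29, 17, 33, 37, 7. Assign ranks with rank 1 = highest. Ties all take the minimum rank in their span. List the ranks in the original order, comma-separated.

8, 6, 2, 1, 5, 7, 4, 2, 9

Sorted (descending): 40, 37, 37, 33, 29, 24, 17, 9, 7
The 2 values of 37 occupy positions 2–3 → each gets rank 2.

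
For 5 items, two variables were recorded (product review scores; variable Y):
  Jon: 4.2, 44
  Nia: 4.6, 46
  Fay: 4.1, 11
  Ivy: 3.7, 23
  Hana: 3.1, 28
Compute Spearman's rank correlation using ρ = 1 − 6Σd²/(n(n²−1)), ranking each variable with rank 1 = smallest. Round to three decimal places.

0.600

Ranks of variable 1: 4, 5, 3, 2, 1
Ranks of variable 2: 4, 5, 1, 2, 3
d = r₁ − r₂: 0, 0, 2, 0, -2
d²: 0, 0, 4, 0, 4; Σd² = 8
ρ = 1 − 6·8/(5·24) = 1 − 48/120 = 0.600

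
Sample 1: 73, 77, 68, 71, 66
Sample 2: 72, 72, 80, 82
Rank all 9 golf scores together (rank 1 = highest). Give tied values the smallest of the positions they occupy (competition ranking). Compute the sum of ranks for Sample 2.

Sorted (descending): 82, 80, 77, 73, 72, 72, 71, 68, 66
The 2 values of 72 occupy positions 5–6 → each gets rank 5.
Sample 2 values → pooled ranks: 72→5, 72→5, 80→2, 82→1
Rank sum = 5 + 5 + 2 + 1 = 13

13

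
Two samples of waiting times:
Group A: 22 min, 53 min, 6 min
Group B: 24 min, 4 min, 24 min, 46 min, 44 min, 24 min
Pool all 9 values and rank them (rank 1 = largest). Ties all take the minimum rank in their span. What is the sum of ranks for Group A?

Sorted (descending): 53, 46, 44, 24, 24, 24, 22, 6, 4
The 3 values of 24 occupy positions 4–6 → each gets rank 4.
Group A values → pooled ranks: 22→7, 53→1, 6→8
Rank sum = 7 + 1 + 8 = 16

16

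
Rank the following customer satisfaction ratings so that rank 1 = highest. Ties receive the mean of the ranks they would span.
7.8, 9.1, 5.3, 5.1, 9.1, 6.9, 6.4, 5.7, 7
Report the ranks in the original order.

Sorted (descending): 9.1, 9.1, 7.8, 7, 6.9, 6.4, 5.7, 5.3, 5.1
The 2 values of 9.1 occupy positions 1–2 → average rank (1+2)/2 = 1.5.

3, 1.5, 8, 9, 1.5, 5, 6, 7, 4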